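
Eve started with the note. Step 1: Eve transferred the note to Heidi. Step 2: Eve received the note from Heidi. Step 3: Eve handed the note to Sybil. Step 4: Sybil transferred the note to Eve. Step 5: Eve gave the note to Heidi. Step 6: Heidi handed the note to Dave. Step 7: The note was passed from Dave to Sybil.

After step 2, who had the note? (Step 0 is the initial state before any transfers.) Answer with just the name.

Tracking the note holder through step 2:
After step 0 (start): Eve
After step 1: Heidi
After step 2: Eve

At step 2, the holder is Eve.

Answer: Eve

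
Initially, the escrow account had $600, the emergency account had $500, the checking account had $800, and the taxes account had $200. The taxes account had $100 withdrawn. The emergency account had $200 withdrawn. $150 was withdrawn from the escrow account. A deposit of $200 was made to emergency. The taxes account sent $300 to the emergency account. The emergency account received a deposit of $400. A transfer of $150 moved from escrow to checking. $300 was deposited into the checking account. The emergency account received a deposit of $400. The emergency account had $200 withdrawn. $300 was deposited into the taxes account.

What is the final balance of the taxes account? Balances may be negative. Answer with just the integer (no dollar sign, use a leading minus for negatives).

Answer: 100

Derivation:
Tracking account balances step by step:
Start: escrow=600, emergency=500, checking=800, taxes=200
Event 1 (withdraw 100 from taxes): taxes: 200 - 100 = 100. Balances: escrow=600, emergency=500, checking=800, taxes=100
Event 2 (withdraw 200 from emergency): emergency: 500 - 200 = 300. Balances: escrow=600, emergency=300, checking=800, taxes=100
Event 3 (withdraw 150 from escrow): escrow: 600 - 150 = 450. Balances: escrow=450, emergency=300, checking=800, taxes=100
Event 4 (deposit 200 to emergency): emergency: 300 + 200 = 500. Balances: escrow=450, emergency=500, checking=800, taxes=100
Event 5 (transfer 300 taxes -> emergency): taxes: 100 - 300 = -200, emergency: 500 + 300 = 800. Balances: escrow=450, emergency=800, checking=800, taxes=-200
Event 6 (deposit 400 to emergency): emergency: 800 + 400 = 1200. Balances: escrow=450, emergency=1200, checking=800, taxes=-200
Event 7 (transfer 150 escrow -> checking): escrow: 450 - 150 = 300, checking: 800 + 150 = 950. Balances: escrow=300, emergency=1200, checking=950, taxes=-200
Event 8 (deposit 300 to checking): checking: 950 + 300 = 1250. Balances: escrow=300, emergency=1200, checking=1250, taxes=-200
Event 9 (deposit 400 to emergency): emergency: 1200 + 400 = 1600. Balances: escrow=300, emergency=1600, checking=1250, taxes=-200
Event 10 (withdraw 200 from emergency): emergency: 1600 - 200 = 1400. Balances: escrow=300, emergency=1400, checking=1250, taxes=-200
Event 11 (deposit 300 to taxes): taxes: -200 + 300 = 100. Balances: escrow=300, emergency=1400, checking=1250, taxes=100

Final balance of taxes: 100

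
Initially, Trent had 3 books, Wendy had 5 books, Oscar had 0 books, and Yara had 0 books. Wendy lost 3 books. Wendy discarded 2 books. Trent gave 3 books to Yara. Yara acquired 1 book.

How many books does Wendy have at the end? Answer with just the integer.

Answer: 0

Derivation:
Tracking counts step by step:
Start: Trent=3, Wendy=5, Oscar=0, Yara=0
Event 1 (Wendy -3): Wendy: 5 -> 2. State: Trent=3, Wendy=2, Oscar=0, Yara=0
Event 2 (Wendy -2): Wendy: 2 -> 0. State: Trent=3, Wendy=0, Oscar=0, Yara=0
Event 3 (Trent -> Yara, 3): Trent: 3 -> 0, Yara: 0 -> 3. State: Trent=0, Wendy=0, Oscar=0, Yara=3
Event 4 (Yara +1): Yara: 3 -> 4. State: Trent=0, Wendy=0, Oscar=0, Yara=4

Wendy's final count: 0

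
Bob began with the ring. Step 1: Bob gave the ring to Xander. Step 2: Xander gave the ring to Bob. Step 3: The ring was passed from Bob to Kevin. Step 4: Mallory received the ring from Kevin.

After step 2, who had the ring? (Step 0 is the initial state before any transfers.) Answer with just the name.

Tracking the ring holder through step 2:
After step 0 (start): Bob
After step 1: Xander
After step 2: Bob

At step 2, the holder is Bob.

Answer: Bob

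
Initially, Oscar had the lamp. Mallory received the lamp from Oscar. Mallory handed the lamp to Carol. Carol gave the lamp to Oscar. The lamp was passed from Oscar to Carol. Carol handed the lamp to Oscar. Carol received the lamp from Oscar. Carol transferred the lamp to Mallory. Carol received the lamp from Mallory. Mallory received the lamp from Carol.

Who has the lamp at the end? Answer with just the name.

Tracking the lamp through each event:
Start: Oscar has the lamp.
After event 1: Mallory has the lamp.
After event 2: Carol has the lamp.
After event 3: Oscar has the lamp.
After event 4: Carol has the lamp.
After event 5: Oscar has the lamp.
After event 6: Carol has the lamp.
After event 7: Mallory has the lamp.
After event 8: Carol has the lamp.
After event 9: Mallory has the lamp.

Answer: Mallory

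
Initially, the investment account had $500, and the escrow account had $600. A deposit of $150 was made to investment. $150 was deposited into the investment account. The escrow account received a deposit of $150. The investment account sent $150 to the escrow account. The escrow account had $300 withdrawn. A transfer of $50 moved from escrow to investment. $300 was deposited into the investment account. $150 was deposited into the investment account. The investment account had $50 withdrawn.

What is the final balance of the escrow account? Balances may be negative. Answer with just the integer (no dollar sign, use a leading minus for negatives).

Tracking account balances step by step:
Start: investment=500, escrow=600
Event 1 (deposit 150 to investment): investment: 500 + 150 = 650. Balances: investment=650, escrow=600
Event 2 (deposit 150 to investment): investment: 650 + 150 = 800. Balances: investment=800, escrow=600
Event 3 (deposit 150 to escrow): escrow: 600 + 150 = 750. Balances: investment=800, escrow=750
Event 4 (transfer 150 investment -> escrow): investment: 800 - 150 = 650, escrow: 750 + 150 = 900. Balances: investment=650, escrow=900
Event 5 (withdraw 300 from escrow): escrow: 900 - 300 = 600. Balances: investment=650, escrow=600
Event 6 (transfer 50 escrow -> investment): escrow: 600 - 50 = 550, investment: 650 + 50 = 700. Balances: investment=700, escrow=550
Event 7 (deposit 300 to investment): investment: 700 + 300 = 1000. Balances: investment=1000, escrow=550
Event 8 (deposit 150 to investment): investment: 1000 + 150 = 1150. Balances: investment=1150, escrow=550
Event 9 (withdraw 50 from investment): investment: 1150 - 50 = 1100. Balances: investment=1100, escrow=550

Final balance of escrow: 550

Answer: 550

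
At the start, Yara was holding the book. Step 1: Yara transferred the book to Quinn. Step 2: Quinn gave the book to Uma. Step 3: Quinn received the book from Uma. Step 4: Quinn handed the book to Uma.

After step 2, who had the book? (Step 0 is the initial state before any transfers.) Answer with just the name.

Tracking the book holder through step 2:
After step 0 (start): Yara
After step 1: Quinn
After step 2: Uma

At step 2, the holder is Uma.

Answer: Uma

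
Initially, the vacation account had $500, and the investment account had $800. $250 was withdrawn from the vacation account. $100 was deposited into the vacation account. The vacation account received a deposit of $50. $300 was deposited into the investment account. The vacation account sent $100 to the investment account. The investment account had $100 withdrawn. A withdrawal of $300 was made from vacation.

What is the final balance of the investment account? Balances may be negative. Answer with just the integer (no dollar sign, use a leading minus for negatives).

Answer: 1100

Derivation:
Tracking account balances step by step:
Start: vacation=500, investment=800
Event 1 (withdraw 250 from vacation): vacation: 500 - 250 = 250. Balances: vacation=250, investment=800
Event 2 (deposit 100 to vacation): vacation: 250 + 100 = 350. Balances: vacation=350, investment=800
Event 3 (deposit 50 to vacation): vacation: 350 + 50 = 400. Balances: vacation=400, investment=800
Event 4 (deposit 300 to investment): investment: 800 + 300 = 1100. Balances: vacation=400, investment=1100
Event 5 (transfer 100 vacation -> investment): vacation: 400 - 100 = 300, investment: 1100 + 100 = 1200. Balances: vacation=300, investment=1200
Event 6 (withdraw 100 from investment): investment: 1200 - 100 = 1100. Balances: vacation=300, investment=1100
Event 7 (withdraw 300 from vacation): vacation: 300 - 300 = 0. Balances: vacation=0, investment=1100

Final balance of investment: 1100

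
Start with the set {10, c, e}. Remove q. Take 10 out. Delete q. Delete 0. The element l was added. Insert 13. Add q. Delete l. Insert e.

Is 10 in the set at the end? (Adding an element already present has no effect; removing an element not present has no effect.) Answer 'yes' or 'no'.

Answer: no

Derivation:
Tracking the set through each operation:
Start: {10, c, e}
Event 1 (remove q): not present, no change. Set: {10, c, e}
Event 2 (remove 10): removed. Set: {c, e}
Event 3 (remove q): not present, no change. Set: {c, e}
Event 4 (remove 0): not present, no change. Set: {c, e}
Event 5 (add l): added. Set: {c, e, l}
Event 6 (add 13): added. Set: {13, c, e, l}
Event 7 (add q): added. Set: {13, c, e, l, q}
Event 8 (remove l): removed. Set: {13, c, e, q}
Event 9 (add e): already present, no change. Set: {13, c, e, q}

Final set: {13, c, e, q} (size 4)
10 is NOT in the final set.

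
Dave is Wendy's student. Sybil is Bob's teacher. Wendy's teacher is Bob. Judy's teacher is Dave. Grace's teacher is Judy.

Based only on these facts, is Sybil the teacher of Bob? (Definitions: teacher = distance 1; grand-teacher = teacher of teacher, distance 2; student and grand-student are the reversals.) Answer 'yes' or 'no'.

Reconstructing the teacher chain from the given facts:
  Sybil -> Bob -> Wendy -> Dave -> Judy -> Grace
(each arrow means 'teacher of the next')
Positions in the chain (0 = top):
  position of Sybil: 0
  position of Bob: 1
  position of Wendy: 2
  position of Dave: 3
  position of Judy: 4
  position of Grace: 5

Sybil is at position 0, Bob is at position 1; signed distance (j - i) = 1.
'teacher' requires j - i = 1. Actual distance is 1, so the relation HOLDS.

Answer: yes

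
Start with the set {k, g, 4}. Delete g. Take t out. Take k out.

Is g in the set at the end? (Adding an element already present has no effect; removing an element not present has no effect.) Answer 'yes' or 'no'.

Tracking the set through each operation:
Start: {4, g, k}
Event 1 (remove g): removed. Set: {4, k}
Event 2 (remove t): not present, no change. Set: {4, k}
Event 3 (remove k): removed. Set: {4}

Final set: {4} (size 1)
g is NOT in the final set.

Answer: no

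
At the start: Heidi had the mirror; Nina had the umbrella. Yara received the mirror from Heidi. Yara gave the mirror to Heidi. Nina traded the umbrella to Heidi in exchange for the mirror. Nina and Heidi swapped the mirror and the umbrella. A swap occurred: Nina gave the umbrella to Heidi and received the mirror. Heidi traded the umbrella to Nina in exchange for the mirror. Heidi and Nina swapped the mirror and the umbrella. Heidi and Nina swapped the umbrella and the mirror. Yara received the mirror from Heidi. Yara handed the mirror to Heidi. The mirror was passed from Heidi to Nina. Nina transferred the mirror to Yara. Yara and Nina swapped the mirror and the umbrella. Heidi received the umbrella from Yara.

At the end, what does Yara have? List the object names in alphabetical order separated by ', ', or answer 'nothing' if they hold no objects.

Tracking all object holders:
Start: mirror:Heidi, umbrella:Nina
Event 1 (give mirror: Heidi -> Yara). State: mirror:Yara, umbrella:Nina
Event 2 (give mirror: Yara -> Heidi). State: mirror:Heidi, umbrella:Nina
Event 3 (swap umbrella<->mirror: now umbrella:Heidi, mirror:Nina). State: mirror:Nina, umbrella:Heidi
Event 4 (swap mirror<->umbrella: now mirror:Heidi, umbrella:Nina). State: mirror:Heidi, umbrella:Nina
Event 5 (swap umbrella<->mirror: now umbrella:Heidi, mirror:Nina). State: mirror:Nina, umbrella:Heidi
Event 6 (swap umbrella<->mirror: now umbrella:Nina, mirror:Heidi). State: mirror:Heidi, umbrella:Nina
Event 7 (swap mirror<->umbrella: now mirror:Nina, umbrella:Heidi). State: mirror:Nina, umbrella:Heidi
Event 8 (swap umbrella<->mirror: now umbrella:Nina, mirror:Heidi). State: mirror:Heidi, umbrella:Nina
Event 9 (give mirror: Heidi -> Yara). State: mirror:Yara, umbrella:Nina
Event 10 (give mirror: Yara -> Heidi). State: mirror:Heidi, umbrella:Nina
Event 11 (give mirror: Heidi -> Nina). State: mirror:Nina, umbrella:Nina
Event 12 (give mirror: Nina -> Yara). State: mirror:Yara, umbrella:Nina
Event 13 (swap mirror<->umbrella: now mirror:Nina, umbrella:Yara). State: mirror:Nina, umbrella:Yara
Event 14 (give umbrella: Yara -> Heidi). State: mirror:Nina, umbrella:Heidi

Final state: mirror:Nina, umbrella:Heidi
Yara holds: (nothing).

Answer: nothing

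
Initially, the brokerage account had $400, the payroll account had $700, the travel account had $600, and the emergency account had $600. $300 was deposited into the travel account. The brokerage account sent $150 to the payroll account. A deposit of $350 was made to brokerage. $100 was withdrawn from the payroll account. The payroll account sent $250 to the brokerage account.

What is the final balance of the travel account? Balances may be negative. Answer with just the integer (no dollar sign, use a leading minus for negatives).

Tracking account balances step by step:
Start: brokerage=400, payroll=700, travel=600, emergency=600
Event 1 (deposit 300 to travel): travel: 600 + 300 = 900. Balances: brokerage=400, payroll=700, travel=900, emergency=600
Event 2 (transfer 150 brokerage -> payroll): brokerage: 400 - 150 = 250, payroll: 700 + 150 = 850. Balances: brokerage=250, payroll=850, travel=900, emergency=600
Event 3 (deposit 350 to brokerage): brokerage: 250 + 350 = 600. Balances: brokerage=600, payroll=850, travel=900, emergency=600
Event 4 (withdraw 100 from payroll): payroll: 850 - 100 = 750. Balances: brokerage=600, payroll=750, travel=900, emergency=600
Event 5 (transfer 250 payroll -> brokerage): payroll: 750 - 250 = 500, brokerage: 600 + 250 = 850. Balances: brokerage=850, payroll=500, travel=900, emergency=600

Final balance of travel: 900

Answer: 900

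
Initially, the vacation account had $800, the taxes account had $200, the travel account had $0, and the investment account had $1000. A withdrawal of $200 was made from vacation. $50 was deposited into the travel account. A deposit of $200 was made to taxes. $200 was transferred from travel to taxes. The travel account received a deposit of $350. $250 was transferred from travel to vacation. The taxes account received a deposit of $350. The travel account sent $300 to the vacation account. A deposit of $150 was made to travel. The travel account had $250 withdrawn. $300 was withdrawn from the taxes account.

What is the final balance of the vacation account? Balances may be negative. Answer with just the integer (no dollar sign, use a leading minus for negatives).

Tracking account balances step by step:
Start: vacation=800, taxes=200, travel=0, investment=1000
Event 1 (withdraw 200 from vacation): vacation: 800 - 200 = 600. Balances: vacation=600, taxes=200, travel=0, investment=1000
Event 2 (deposit 50 to travel): travel: 0 + 50 = 50. Balances: vacation=600, taxes=200, travel=50, investment=1000
Event 3 (deposit 200 to taxes): taxes: 200 + 200 = 400. Balances: vacation=600, taxes=400, travel=50, investment=1000
Event 4 (transfer 200 travel -> taxes): travel: 50 - 200 = -150, taxes: 400 + 200 = 600. Balances: vacation=600, taxes=600, travel=-150, investment=1000
Event 5 (deposit 350 to travel): travel: -150 + 350 = 200. Balances: vacation=600, taxes=600, travel=200, investment=1000
Event 6 (transfer 250 travel -> vacation): travel: 200 - 250 = -50, vacation: 600 + 250 = 850. Balances: vacation=850, taxes=600, travel=-50, investment=1000
Event 7 (deposit 350 to taxes): taxes: 600 + 350 = 950. Balances: vacation=850, taxes=950, travel=-50, investment=1000
Event 8 (transfer 300 travel -> vacation): travel: -50 - 300 = -350, vacation: 850 + 300 = 1150. Balances: vacation=1150, taxes=950, travel=-350, investment=1000
Event 9 (deposit 150 to travel): travel: -350 + 150 = -200. Balances: vacation=1150, taxes=950, travel=-200, investment=1000
Event 10 (withdraw 250 from travel): travel: -200 - 250 = -450. Balances: vacation=1150, taxes=950, travel=-450, investment=1000
Event 11 (withdraw 300 from taxes): taxes: 950 - 300 = 650. Balances: vacation=1150, taxes=650, travel=-450, investment=1000

Final balance of vacation: 1150

Answer: 1150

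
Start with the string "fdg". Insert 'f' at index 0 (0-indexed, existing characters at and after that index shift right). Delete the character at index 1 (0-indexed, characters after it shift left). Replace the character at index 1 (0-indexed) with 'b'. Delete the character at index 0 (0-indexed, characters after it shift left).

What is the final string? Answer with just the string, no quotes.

Answer: bg

Derivation:
Applying each edit step by step:
Start: "fdg"
Op 1 (insert 'f' at idx 0): "fdg" -> "ffdg"
Op 2 (delete idx 1 = 'f'): "ffdg" -> "fdg"
Op 3 (replace idx 1: 'd' -> 'b'): "fdg" -> "fbg"
Op 4 (delete idx 0 = 'f'): "fbg" -> "bg"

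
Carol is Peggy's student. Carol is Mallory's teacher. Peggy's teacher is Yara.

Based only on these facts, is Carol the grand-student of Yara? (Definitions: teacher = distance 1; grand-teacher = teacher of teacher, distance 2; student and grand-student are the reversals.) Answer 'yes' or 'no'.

Reconstructing the teacher chain from the given facts:
  Yara -> Peggy -> Carol -> Mallory
(each arrow means 'teacher of the next')
Positions in the chain (0 = top):
  position of Yara: 0
  position of Peggy: 1
  position of Carol: 2
  position of Mallory: 3

Carol is at position 2, Yara is at position 0; signed distance (j - i) = -2.
'grand-student' requires j - i = -2. Actual distance is -2, so the relation HOLDS.

Answer: yes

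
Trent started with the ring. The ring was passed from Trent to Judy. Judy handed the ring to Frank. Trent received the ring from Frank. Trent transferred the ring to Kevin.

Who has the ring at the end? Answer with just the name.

Answer: Kevin

Derivation:
Tracking the ring through each event:
Start: Trent has the ring.
After event 1: Judy has the ring.
After event 2: Frank has the ring.
After event 3: Trent has the ring.
After event 4: Kevin has the ring.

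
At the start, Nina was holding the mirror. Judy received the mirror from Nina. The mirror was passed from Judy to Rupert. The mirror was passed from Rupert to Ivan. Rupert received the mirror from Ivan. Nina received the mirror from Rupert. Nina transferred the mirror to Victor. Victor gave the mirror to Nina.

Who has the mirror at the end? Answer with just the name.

Tracking the mirror through each event:
Start: Nina has the mirror.
After event 1: Judy has the mirror.
After event 2: Rupert has the mirror.
After event 3: Ivan has the mirror.
After event 4: Rupert has the mirror.
After event 5: Nina has the mirror.
After event 6: Victor has the mirror.
After event 7: Nina has the mirror.

Answer: Nina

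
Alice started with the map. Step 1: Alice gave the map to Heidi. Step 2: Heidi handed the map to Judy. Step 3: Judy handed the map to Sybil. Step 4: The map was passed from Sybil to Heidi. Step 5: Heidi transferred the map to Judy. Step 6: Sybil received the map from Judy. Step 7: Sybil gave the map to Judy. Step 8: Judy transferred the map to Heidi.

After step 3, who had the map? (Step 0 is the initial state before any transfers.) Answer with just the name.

Answer: Sybil

Derivation:
Tracking the map holder through step 3:
After step 0 (start): Alice
After step 1: Heidi
After step 2: Judy
After step 3: Sybil

At step 3, the holder is Sybil.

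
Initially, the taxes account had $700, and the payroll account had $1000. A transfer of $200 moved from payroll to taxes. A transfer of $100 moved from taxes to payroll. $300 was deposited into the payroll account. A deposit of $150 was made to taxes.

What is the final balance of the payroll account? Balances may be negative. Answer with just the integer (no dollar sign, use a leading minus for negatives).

Tracking account balances step by step:
Start: taxes=700, payroll=1000
Event 1 (transfer 200 payroll -> taxes): payroll: 1000 - 200 = 800, taxes: 700 + 200 = 900. Balances: taxes=900, payroll=800
Event 2 (transfer 100 taxes -> payroll): taxes: 900 - 100 = 800, payroll: 800 + 100 = 900. Balances: taxes=800, payroll=900
Event 3 (deposit 300 to payroll): payroll: 900 + 300 = 1200. Balances: taxes=800, payroll=1200
Event 4 (deposit 150 to taxes): taxes: 800 + 150 = 950. Balances: taxes=950, payroll=1200

Final balance of payroll: 1200

Answer: 1200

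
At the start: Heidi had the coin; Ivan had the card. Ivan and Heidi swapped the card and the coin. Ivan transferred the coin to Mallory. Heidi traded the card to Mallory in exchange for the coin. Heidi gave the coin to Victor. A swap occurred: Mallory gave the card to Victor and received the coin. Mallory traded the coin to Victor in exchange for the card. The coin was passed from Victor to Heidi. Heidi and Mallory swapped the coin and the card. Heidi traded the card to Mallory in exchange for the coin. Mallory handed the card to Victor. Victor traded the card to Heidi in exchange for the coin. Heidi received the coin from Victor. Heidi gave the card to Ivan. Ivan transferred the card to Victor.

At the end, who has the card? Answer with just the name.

Tracking all object holders:
Start: coin:Heidi, card:Ivan
Event 1 (swap card<->coin: now card:Heidi, coin:Ivan). State: coin:Ivan, card:Heidi
Event 2 (give coin: Ivan -> Mallory). State: coin:Mallory, card:Heidi
Event 3 (swap card<->coin: now card:Mallory, coin:Heidi). State: coin:Heidi, card:Mallory
Event 4 (give coin: Heidi -> Victor). State: coin:Victor, card:Mallory
Event 5 (swap card<->coin: now card:Victor, coin:Mallory). State: coin:Mallory, card:Victor
Event 6 (swap coin<->card: now coin:Victor, card:Mallory). State: coin:Victor, card:Mallory
Event 7 (give coin: Victor -> Heidi). State: coin:Heidi, card:Mallory
Event 8 (swap coin<->card: now coin:Mallory, card:Heidi). State: coin:Mallory, card:Heidi
Event 9 (swap card<->coin: now card:Mallory, coin:Heidi). State: coin:Heidi, card:Mallory
Event 10 (give card: Mallory -> Victor). State: coin:Heidi, card:Victor
Event 11 (swap card<->coin: now card:Heidi, coin:Victor). State: coin:Victor, card:Heidi
Event 12 (give coin: Victor -> Heidi). State: coin:Heidi, card:Heidi
Event 13 (give card: Heidi -> Ivan). State: coin:Heidi, card:Ivan
Event 14 (give card: Ivan -> Victor). State: coin:Heidi, card:Victor

Final state: coin:Heidi, card:Victor
The card is held by Victor.

Answer: Victor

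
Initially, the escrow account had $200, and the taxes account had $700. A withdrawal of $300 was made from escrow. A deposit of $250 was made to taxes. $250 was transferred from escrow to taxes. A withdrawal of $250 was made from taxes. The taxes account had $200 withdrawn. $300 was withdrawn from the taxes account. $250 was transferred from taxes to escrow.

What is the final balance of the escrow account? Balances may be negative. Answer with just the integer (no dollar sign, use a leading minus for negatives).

Answer: -100

Derivation:
Tracking account balances step by step:
Start: escrow=200, taxes=700
Event 1 (withdraw 300 from escrow): escrow: 200 - 300 = -100. Balances: escrow=-100, taxes=700
Event 2 (deposit 250 to taxes): taxes: 700 + 250 = 950. Balances: escrow=-100, taxes=950
Event 3 (transfer 250 escrow -> taxes): escrow: -100 - 250 = -350, taxes: 950 + 250 = 1200. Balances: escrow=-350, taxes=1200
Event 4 (withdraw 250 from taxes): taxes: 1200 - 250 = 950. Balances: escrow=-350, taxes=950
Event 5 (withdraw 200 from taxes): taxes: 950 - 200 = 750. Balances: escrow=-350, taxes=750
Event 6 (withdraw 300 from taxes): taxes: 750 - 300 = 450. Balances: escrow=-350, taxes=450
Event 7 (transfer 250 taxes -> escrow): taxes: 450 - 250 = 200, escrow: -350 + 250 = -100. Balances: escrow=-100, taxes=200

Final balance of escrow: -100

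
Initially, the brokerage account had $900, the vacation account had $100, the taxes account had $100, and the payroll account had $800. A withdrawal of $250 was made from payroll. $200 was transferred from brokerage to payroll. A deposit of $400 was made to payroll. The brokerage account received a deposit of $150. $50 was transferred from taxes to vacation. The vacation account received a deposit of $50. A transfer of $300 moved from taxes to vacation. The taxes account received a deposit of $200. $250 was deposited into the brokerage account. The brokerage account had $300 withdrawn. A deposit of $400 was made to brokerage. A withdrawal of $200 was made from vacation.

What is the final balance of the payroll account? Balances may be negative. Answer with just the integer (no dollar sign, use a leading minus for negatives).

Answer: 1150

Derivation:
Tracking account balances step by step:
Start: brokerage=900, vacation=100, taxes=100, payroll=800
Event 1 (withdraw 250 from payroll): payroll: 800 - 250 = 550. Balances: brokerage=900, vacation=100, taxes=100, payroll=550
Event 2 (transfer 200 brokerage -> payroll): brokerage: 900 - 200 = 700, payroll: 550 + 200 = 750. Balances: brokerage=700, vacation=100, taxes=100, payroll=750
Event 3 (deposit 400 to payroll): payroll: 750 + 400 = 1150. Balances: brokerage=700, vacation=100, taxes=100, payroll=1150
Event 4 (deposit 150 to brokerage): brokerage: 700 + 150 = 850. Balances: brokerage=850, vacation=100, taxes=100, payroll=1150
Event 5 (transfer 50 taxes -> vacation): taxes: 100 - 50 = 50, vacation: 100 + 50 = 150. Balances: brokerage=850, vacation=150, taxes=50, payroll=1150
Event 6 (deposit 50 to vacation): vacation: 150 + 50 = 200. Balances: brokerage=850, vacation=200, taxes=50, payroll=1150
Event 7 (transfer 300 taxes -> vacation): taxes: 50 - 300 = -250, vacation: 200 + 300 = 500. Balances: brokerage=850, vacation=500, taxes=-250, payroll=1150
Event 8 (deposit 200 to taxes): taxes: -250 + 200 = -50. Balances: brokerage=850, vacation=500, taxes=-50, payroll=1150
Event 9 (deposit 250 to brokerage): brokerage: 850 + 250 = 1100. Balances: brokerage=1100, vacation=500, taxes=-50, payroll=1150
Event 10 (withdraw 300 from brokerage): brokerage: 1100 - 300 = 800. Balances: brokerage=800, vacation=500, taxes=-50, payroll=1150
Event 11 (deposit 400 to brokerage): brokerage: 800 + 400 = 1200. Balances: brokerage=1200, vacation=500, taxes=-50, payroll=1150
Event 12 (withdraw 200 from vacation): vacation: 500 - 200 = 300. Balances: brokerage=1200, vacation=300, taxes=-50, payroll=1150

Final balance of payroll: 1150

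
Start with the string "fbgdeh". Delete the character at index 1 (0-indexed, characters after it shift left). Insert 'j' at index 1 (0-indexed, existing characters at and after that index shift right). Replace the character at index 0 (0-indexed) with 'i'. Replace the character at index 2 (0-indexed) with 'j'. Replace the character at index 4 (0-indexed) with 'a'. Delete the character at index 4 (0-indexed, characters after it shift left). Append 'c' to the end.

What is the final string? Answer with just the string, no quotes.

Answer: ijjdhc

Derivation:
Applying each edit step by step:
Start: "fbgdeh"
Op 1 (delete idx 1 = 'b'): "fbgdeh" -> "fgdeh"
Op 2 (insert 'j' at idx 1): "fgdeh" -> "fjgdeh"
Op 3 (replace idx 0: 'f' -> 'i'): "fjgdeh" -> "ijgdeh"
Op 4 (replace idx 2: 'g' -> 'j'): "ijgdeh" -> "ijjdeh"
Op 5 (replace idx 4: 'e' -> 'a'): "ijjdeh" -> "ijjdah"
Op 6 (delete idx 4 = 'a'): "ijjdah" -> "ijjdh"
Op 7 (append 'c'): "ijjdh" -> "ijjdhc"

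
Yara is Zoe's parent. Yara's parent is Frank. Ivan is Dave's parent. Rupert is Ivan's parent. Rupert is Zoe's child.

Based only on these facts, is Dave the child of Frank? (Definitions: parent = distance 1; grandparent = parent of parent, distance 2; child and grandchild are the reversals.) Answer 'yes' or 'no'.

Answer: no

Derivation:
Reconstructing the parent chain from the given facts:
  Frank -> Yara -> Zoe -> Rupert -> Ivan -> Dave
(each arrow means 'parent of the next')
Positions in the chain (0 = top):
  position of Frank: 0
  position of Yara: 1
  position of Zoe: 2
  position of Rupert: 3
  position of Ivan: 4
  position of Dave: 5

Dave is at position 5, Frank is at position 0; signed distance (j - i) = -5.
'child' requires j - i = -1. Actual distance is -5, so the relation does NOT hold.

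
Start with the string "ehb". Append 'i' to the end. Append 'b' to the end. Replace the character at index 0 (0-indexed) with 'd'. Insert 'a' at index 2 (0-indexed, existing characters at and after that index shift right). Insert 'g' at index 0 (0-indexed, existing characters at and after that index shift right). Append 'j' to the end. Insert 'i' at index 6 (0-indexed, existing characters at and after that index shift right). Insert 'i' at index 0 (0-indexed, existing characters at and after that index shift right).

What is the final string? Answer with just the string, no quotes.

Applying each edit step by step:
Start: "ehb"
Op 1 (append 'i'): "ehb" -> "ehbi"
Op 2 (append 'b'): "ehbi" -> "ehbib"
Op 3 (replace idx 0: 'e' -> 'd'): "ehbib" -> "dhbib"
Op 4 (insert 'a' at idx 2): "dhbib" -> "dhabib"
Op 5 (insert 'g' at idx 0): "dhabib" -> "gdhabib"
Op 6 (append 'j'): "gdhabib" -> "gdhabibj"
Op 7 (insert 'i' at idx 6): "gdhabibj" -> "gdhabiibj"
Op 8 (insert 'i' at idx 0): "gdhabiibj" -> "igdhabiibj"

Answer: igdhabiibj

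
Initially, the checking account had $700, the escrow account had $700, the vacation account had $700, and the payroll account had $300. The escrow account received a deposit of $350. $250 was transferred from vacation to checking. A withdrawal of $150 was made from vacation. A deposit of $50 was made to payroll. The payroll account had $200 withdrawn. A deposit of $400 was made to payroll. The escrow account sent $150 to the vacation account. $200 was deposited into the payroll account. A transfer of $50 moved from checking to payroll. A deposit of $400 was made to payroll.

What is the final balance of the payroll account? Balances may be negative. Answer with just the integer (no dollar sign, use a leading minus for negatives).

Answer: 1200

Derivation:
Tracking account balances step by step:
Start: checking=700, escrow=700, vacation=700, payroll=300
Event 1 (deposit 350 to escrow): escrow: 700 + 350 = 1050. Balances: checking=700, escrow=1050, vacation=700, payroll=300
Event 2 (transfer 250 vacation -> checking): vacation: 700 - 250 = 450, checking: 700 + 250 = 950. Balances: checking=950, escrow=1050, vacation=450, payroll=300
Event 3 (withdraw 150 from vacation): vacation: 450 - 150 = 300. Balances: checking=950, escrow=1050, vacation=300, payroll=300
Event 4 (deposit 50 to payroll): payroll: 300 + 50 = 350. Balances: checking=950, escrow=1050, vacation=300, payroll=350
Event 5 (withdraw 200 from payroll): payroll: 350 - 200 = 150. Balances: checking=950, escrow=1050, vacation=300, payroll=150
Event 6 (deposit 400 to payroll): payroll: 150 + 400 = 550. Balances: checking=950, escrow=1050, vacation=300, payroll=550
Event 7 (transfer 150 escrow -> vacation): escrow: 1050 - 150 = 900, vacation: 300 + 150 = 450. Balances: checking=950, escrow=900, vacation=450, payroll=550
Event 8 (deposit 200 to payroll): payroll: 550 + 200 = 750. Balances: checking=950, escrow=900, vacation=450, payroll=750
Event 9 (transfer 50 checking -> payroll): checking: 950 - 50 = 900, payroll: 750 + 50 = 800. Balances: checking=900, escrow=900, vacation=450, payroll=800
Event 10 (deposit 400 to payroll): payroll: 800 + 400 = 1200. Balances: checking=900, escrow=900, vacation=450, payroll=1200

Final balance of payroll: 1200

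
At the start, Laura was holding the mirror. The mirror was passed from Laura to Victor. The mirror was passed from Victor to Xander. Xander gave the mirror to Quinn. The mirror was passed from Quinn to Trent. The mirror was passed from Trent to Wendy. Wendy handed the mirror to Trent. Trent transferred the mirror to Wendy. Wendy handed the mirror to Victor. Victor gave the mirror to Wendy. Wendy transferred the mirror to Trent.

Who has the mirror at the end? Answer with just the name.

Answer: Trent

Derivation:
Tracking the mirror through each event:
Start: Laura has the mirror.
After event 1: Victor has the mirror.
After event 2: Xander has the mirror.
After event 3: Quinn has the mirror.
After event 4: Trent has the mirror.
After event 5: Wendy has the mirror.
After event 6: Trent has the mirror.
After event 7: Wendy has the mirror.
After event 8: Victor has the mirror.
After event 9: Wendy has the mirror.
After event 10: Trent has the mirror.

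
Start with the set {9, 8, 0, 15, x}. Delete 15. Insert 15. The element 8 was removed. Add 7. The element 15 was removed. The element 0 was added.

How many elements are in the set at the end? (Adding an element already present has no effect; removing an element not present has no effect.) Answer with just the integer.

Tracking the set through each operation:
Start: {0, 15, 8, 9, x}
Event 1 (remove 15): removed. Set: {0, 8, 9, x}
Event 2 (add 15): added. Set: {0, 15, 8, 9, x}
Event 3 (remove 8): removed. Set: {0, 15, 9, x}
Event 4 (add 7): added. Set: {0, 15, 7, 9, x}
Event 5 (remove 15): removed. Set: {0, 7, 9, x}
Event 6 (add 0): already present, no change. Set: {0, 7, 9, x}

Final set: {0, 7, 9, x} (size 4)

Answer: 4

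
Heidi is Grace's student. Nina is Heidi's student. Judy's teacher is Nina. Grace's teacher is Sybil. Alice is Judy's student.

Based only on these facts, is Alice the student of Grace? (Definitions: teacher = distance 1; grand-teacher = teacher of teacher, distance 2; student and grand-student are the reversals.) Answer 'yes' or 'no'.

Reconstructing the teacher chain from the given facts:
  Sybil -> Grace -> Heidi -> Nina -> Judy -> Alice
(each arrow means 'teacher of the next')
Positions in the chain (0 = top):
  position of Sybil: 0
  position of Grace: 1
  position of Heidi: 2
  position of Nina: 3
  position of Judy: 4
  position of Alice: 5

Alice is at position 5, Grace is at position 1; signed distance (j - i) = -4.
'student' requires j - i = -1. Actual distance is -4, so the relation does NOT hold.

Answer: no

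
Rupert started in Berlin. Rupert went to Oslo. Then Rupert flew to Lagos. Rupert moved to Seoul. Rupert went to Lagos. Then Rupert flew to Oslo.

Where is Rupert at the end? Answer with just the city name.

Tracking Rupert's location:
Start: Rupert is in Berlin.
After move 1: Berlin -> Oslo. Rupert is in Oslo.
After move 2: Oslo -> Lagos. Rupert is in Lagos.
After move 3: Lagos -> Seoul. Rupert is in Seoul.
After move 4: Seoul -> Lagos. Rupert is in Lagos.
After move 5: Lagos -> Oslo. Rupert is in Oslo.

Answer: Oslo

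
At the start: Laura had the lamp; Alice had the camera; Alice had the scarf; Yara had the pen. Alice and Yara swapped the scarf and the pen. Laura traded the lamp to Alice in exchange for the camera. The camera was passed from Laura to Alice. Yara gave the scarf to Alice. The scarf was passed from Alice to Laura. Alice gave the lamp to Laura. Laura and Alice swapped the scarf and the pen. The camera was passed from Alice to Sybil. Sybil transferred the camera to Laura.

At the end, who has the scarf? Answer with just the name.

Answer: Alice

Derivation:
Tracking all object holders:
Start: lamp:Laura, camera:Alice, scarf:Alice, pen:Yara
Event 1 (swap scarf<->pen: now scarf:Yara, pen:Alice). State: lamp:Laura, camera:Alice, scarf:Yara, pen:Alice
Event 2 (swap lamp<->camera: now lamp:Alice, camera:Laura). State: lamp:Alice, camera:Laura, scarf:Yara, pen:Alice
Event 3 (give camera: Laura -> Alice). State: lamp:Alice, camera:Alice, scarf:Yara, pen:Alice
Event 4 (give scarf: Yara -> Alice). State: lamp:Alice, camera:Alice, scarf:Alice, pen:Alice
Event 5 (give scarf: Alice -> Laura). State: lamp:Alice, camera:Alice, scarf:Laura, pen:Alice
Event 6 (give lamp: Alice -> Laura). State: lamp:Laura, camera:Alice, scarf:Laura, pen:Alice
Event 7 (swap scarf<->pen: now scarf:Alice, pen:Laura). State: lamp:Laura, camera:Alice, scarf:Alice, pen:Laura
Event 8 (give camera: Alice -> Sybil). State: lamp:Laura, camera:Sybil, scarf:Alice, pen:Laura
Event 9 (give camera: Sybil -> Laura). State: lamp:Laura, camera:Laura, scarf:Alice, pen:Laura

Final state: lamp:Laura, camera:Laura, scarf:Alice, pen:Laura
The scarf is held by Alice.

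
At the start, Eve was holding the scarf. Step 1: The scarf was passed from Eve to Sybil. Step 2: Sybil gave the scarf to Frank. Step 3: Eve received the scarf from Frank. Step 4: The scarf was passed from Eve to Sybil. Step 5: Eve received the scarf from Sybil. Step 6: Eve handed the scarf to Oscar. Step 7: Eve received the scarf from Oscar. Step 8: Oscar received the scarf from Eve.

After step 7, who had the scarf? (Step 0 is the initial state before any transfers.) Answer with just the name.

Answer: Eve

Derivation:
Tracking the scarf holder through step 7:
After step 0 (start): Eve
After step 1: Sybil
After step 2: Frank
After step 3: Eve
After step 4: Sybil
After step 5: Eve
After step 6: Oscar
After step 7: Eve

At step 7, the holder is Eve.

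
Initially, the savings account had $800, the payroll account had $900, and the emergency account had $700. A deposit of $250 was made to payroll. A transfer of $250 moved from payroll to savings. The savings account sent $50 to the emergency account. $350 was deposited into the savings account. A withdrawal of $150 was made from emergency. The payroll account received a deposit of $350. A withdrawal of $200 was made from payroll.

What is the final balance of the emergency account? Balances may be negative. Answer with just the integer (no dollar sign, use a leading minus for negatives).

Answer: 600

Derivation:
Tracking account balances step by step:
Start: savings=800, payroll=900, emergency=700
Event 1 (deposit 250 to payroll): payroll: 900 + 250 = 1150. Balances: savings=800, payroll=1150, emergency=700
Event 2 (transfer 250 payroll -> savings): payroll: 1150 - 250 = 900, savings: 800 + 250 = 1050. Balances: savings=1050, payroll=900, emergency=700
Event 3 (transfer 50 savings -> emergency): savings: 1050 - 50 = 1000, emergency: 700 + 50 = 750. Balances: savings=1000, payroll=900, emergency=750
Event 4 (deposit 350 to savings): savings: 1000 + 350 = 1350. Balances: savings=1350, payroll=900, emergency=750
Event 5 (withdraw 150 from emergency): emergency: 750 - 150 = 600. Balances: savings=1350, payroll=900, emergency=600
Event 6 (deposit 350 to payroll): payroll: 900 + 350 = 1250. Balances: savings=1350, payroll=1250, emergency=600
Event 7 (withdraw 200 from payroll): payroll: 1250 - 200 = 1050. Balances: savings=1350, payroll=1050, emergency=600

Final balance of emergency: 600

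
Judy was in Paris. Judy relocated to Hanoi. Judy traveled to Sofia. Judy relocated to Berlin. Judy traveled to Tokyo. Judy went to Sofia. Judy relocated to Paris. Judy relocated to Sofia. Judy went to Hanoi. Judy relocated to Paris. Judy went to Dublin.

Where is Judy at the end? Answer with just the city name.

Answer: Dublin

Derivation:
Tracking Judy's location:
Start: Judy is in Paris.
After move 1: Paris -> Hanoi. Judy is in Hanoi.
After move 2: Hanoi -> Sofia. Judy is in Sofia.
After move 3: Sofia -> Berlin. Judy is in Berlin.
After move 4: Berlin -> Tokyo. Judy is in Tokyo.
After move 5: Tokyo -> Sofia. Judy is in Sofia.
After move 6: Sofia -> Paris. Judy is in Paris.
After move 7: Paris -> Sofia. Judy is in Sofia.
After move 8: Sofia -> Hanoi. Judy is in Hanoi.
After move 9: Hanoi -> Paris. Judy is in Paris.
After move 10: Paris -> Dublin. Judy is in Dublin.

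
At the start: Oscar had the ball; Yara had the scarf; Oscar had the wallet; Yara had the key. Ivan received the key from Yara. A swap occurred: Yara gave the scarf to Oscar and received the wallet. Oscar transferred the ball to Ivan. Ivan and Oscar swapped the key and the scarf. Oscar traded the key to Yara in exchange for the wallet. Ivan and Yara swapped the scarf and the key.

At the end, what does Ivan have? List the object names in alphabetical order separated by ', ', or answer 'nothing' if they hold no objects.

Tracking all object holders:
Start: ball:Oscar, scarf:Yara, wallet:Oscar, key:Yara
Event 1 (give key: Yara -> Ivan). State: ball:Oscar, scarf:Yara, wallet:Oscar, key:Ivan
Event 2 (swap scarf<->wallet: now scarf:Oscar, wallet:Yara). State: ball:Oscar, scarf:Oscar, wallet:Yara, key:Ivan
Event 3 (give ball: Oscar -> Ivan). State: ball:Ivan, scarf:Oscar, wallet:Yara, key:Ivan
Event 4 (swap key<->scarf: now key:Oscar, scarf:Ivan). State: ball:Ivan, scarf:Ivan, wallet:Yara, key:Oscar
Event 5 (swap key<->wallet: now key:Yara, wallet:Oscar). State: ball:Ivan, scarf:Ivan, wallet:Oscar, key:Yara
Event 6 (swap scarf<->key: now scarf:Yara, key:Ivan). State: ball:Ivan, scarf:Yara, wallet:Oscar, key:Ivan

Final state: ball:Ivan, scarf:Yara, wallet:Oscar, key:Ivan
Ivan holds: ball, key.

Answer: ball, key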